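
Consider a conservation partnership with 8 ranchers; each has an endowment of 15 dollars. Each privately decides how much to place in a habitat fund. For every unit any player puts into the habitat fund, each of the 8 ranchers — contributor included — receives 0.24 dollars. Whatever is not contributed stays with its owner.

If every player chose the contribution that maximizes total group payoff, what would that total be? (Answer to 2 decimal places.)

Each contributed unit returns 1.920 to the group as a whole (0.24 to each of 8 players), which exceeds 1, so the social optimum is full contribution: group total = 1.920 × 120 = 230.40.

230.40 dollars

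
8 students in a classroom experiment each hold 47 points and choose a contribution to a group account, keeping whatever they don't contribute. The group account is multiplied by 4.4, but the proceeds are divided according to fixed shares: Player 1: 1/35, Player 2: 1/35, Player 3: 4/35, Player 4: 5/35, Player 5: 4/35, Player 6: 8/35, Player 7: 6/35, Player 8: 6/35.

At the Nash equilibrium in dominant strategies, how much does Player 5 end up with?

70.63 points

For player j, contributing a unit is worthwhile iff 4.4 × (j's share) ≥ 1, i.e. iff j's share is at least 0.2273.
The only share above 0.2273 is Player 6's 8/35, contributing 47; the remaining 7 contribute 0. Total contributed: 47.
Player 5 keeps 47 and receives 4.4 × 47 × 4/35 = 23.63 from the group account, for a payoff of 70.63.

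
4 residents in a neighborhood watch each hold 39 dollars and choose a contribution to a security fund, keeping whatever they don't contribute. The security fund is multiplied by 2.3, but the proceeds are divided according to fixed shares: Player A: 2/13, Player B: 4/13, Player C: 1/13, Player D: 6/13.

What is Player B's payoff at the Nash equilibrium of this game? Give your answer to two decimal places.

66.60 dollars

Player j's private return per contributed unit is 2.3 × (j's share). Contributing is weakly dominant for j when that share is at least 1/2.3 = 0.4348, and contributing 0 is dominant otherwise.
The only share above 0.4348 is Player D's 6/13, contributing 39; the remaining 3 contribute 0. Total contributed: 39.
Player B keeps 39 and receives 2.3 × 39 × 4/13 = 27.60 from the security fund, for a payoff of 66.60.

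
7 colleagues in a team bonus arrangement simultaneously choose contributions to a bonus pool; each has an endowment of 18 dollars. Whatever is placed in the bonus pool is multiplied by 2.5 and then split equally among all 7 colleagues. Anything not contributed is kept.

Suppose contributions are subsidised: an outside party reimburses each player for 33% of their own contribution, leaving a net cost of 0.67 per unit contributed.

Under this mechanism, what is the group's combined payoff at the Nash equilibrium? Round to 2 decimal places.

126.00 dollars

The effective private return is (2.5/7) / 0.67 = 0.5330, which is still under 1, so the mechanism doesn't change anyone's dominant strategy: zero contribution.
At the Nash equilibrium no one contributes; group total payoff = 7 × 18 = 126.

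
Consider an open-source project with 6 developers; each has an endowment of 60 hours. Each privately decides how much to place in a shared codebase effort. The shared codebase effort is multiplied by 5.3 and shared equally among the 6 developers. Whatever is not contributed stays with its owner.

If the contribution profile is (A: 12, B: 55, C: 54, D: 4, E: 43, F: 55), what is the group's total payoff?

1318.90 hours

Total contributed: 12 + 55 + 54 + 4 + 43 + 55 = 223; total kept: 6 × 60 − 223 = 137.
The shared codebase effort pays out 5.3 × 223 = 1181.90 in aggregate.
Group total = 137 + 1181.90 = 1318.90.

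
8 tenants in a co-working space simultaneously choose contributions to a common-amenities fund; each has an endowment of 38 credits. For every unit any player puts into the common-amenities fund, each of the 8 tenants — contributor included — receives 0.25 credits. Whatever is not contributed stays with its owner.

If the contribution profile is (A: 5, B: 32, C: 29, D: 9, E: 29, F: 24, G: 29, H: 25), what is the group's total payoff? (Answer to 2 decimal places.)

486.00 credits

Total contributed: 5 + 32 + 29 + 9 + 29 + 24 + 29 + 25 = 182; total kept: 8 × 38 − 182 = 122.
The common-amenities fund pays out 0.25 × 8 × 182 = 364.00 in aggregate.
Group total = 122 + 364.00 = 486.00.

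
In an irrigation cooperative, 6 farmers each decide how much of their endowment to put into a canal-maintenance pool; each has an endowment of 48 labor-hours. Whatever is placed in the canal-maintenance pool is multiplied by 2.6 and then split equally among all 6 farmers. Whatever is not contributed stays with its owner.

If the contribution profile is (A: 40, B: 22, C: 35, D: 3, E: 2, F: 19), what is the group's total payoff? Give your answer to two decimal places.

481.60 labor-hours

Total contributed: 40 + 22 + 35 + 3 + 2 + 19 = 121; total kept: 6 × 48 − 121 = 167.
The canal-maintenance pool pays out 2.6 × 121 = 314.60 in aggregate.
Group total = 167 + 314.60 = 481.60.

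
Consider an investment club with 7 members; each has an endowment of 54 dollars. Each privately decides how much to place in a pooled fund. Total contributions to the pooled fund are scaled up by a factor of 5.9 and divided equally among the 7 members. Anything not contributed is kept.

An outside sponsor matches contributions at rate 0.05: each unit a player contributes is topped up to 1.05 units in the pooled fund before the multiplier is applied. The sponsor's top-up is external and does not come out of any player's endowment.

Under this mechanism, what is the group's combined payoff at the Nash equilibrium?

The effective private return is 5.9 × 1.05 / 7 = 0.8850, which is still under 1, so the mechanism doesn't change anyone's dominant strategy: zero contribution.
At the Nash equilibrium no one contributes; group total payoff = 7 × 54 = 378.

378.00 dollars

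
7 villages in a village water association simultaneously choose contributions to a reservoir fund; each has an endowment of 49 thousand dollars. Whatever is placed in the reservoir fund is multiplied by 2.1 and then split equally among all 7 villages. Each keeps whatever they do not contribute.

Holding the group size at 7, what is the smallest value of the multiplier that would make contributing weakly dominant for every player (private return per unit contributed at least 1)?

7

A contributed unit returns (multiplier)/7 to its contributor.
This reaches 1 exactly when the multiplier is 7.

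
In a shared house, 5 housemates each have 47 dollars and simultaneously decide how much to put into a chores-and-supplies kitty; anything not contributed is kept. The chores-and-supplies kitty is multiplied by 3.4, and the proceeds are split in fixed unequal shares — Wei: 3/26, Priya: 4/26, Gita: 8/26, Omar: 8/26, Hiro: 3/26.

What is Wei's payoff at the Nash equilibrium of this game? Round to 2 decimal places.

83.88 dollars

Player j's private return per contributed unit is 3.4 × (j's share). Contributing is weakly dominant for j when that share is at least 1/3.4 = 0.2941, and contributing 0 is dominant otherwise.
The shares above 0.2941 belong to Gita and Omar, contributing 47 each; the remaining 3 contribute 0. Total contributed: 94.
Wei keeps 47 and receives 3.4 × 94 × 3/26 = 36.88 from the chores-and-supplies kitty, for a payoff of 83.88.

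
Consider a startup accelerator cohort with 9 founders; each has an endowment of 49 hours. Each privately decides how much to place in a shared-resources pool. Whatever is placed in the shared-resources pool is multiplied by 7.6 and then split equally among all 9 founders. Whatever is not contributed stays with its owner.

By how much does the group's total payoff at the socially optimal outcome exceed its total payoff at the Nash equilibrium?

2910.60 hours

Each contributed unit returns 7.6/9 = 0.8444 to its contributor — below 1 — so contributing 0 is dominant for every player. At the Nash equilibrium everyone keeps their 49, and the group total is 9 × 49 = 441.
Each contributed unit returns 7.600 to the group as a whole (0.8444 to each of 9 players), which exceeds 1, so the social optimum is full contribution: group total = 7.600 × 441 = 3351.60.
Efficiency loss = 3351.60 − 441 = 2910.60.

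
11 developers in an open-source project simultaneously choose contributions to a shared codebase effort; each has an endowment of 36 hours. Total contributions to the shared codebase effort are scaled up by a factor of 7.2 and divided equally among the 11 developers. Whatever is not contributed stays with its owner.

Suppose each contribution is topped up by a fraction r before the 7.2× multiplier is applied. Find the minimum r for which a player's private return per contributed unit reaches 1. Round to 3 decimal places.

With matching at rate r, one contributed unit becomes (1 + r) in the shared codebase effort and returns 7.2 × (1 + r) / 11 to the contributor.
Setting this equal to 1: 1 + r = 11/7.2 = 1.5278.
So the minimum matching rate is r = 1.5278 − 1 = 0.528.

0.528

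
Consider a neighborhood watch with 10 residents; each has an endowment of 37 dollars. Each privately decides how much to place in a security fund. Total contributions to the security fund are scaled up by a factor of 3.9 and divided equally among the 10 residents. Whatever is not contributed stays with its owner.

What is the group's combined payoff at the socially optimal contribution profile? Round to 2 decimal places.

1443.00 dollars

Each contributed unit returns 3.900 to the group as a whole (0.3900 to each of 10 players), which exceeds 1, so the social optimum is full contribution: group total = 3.900 × 370 = 1443.00.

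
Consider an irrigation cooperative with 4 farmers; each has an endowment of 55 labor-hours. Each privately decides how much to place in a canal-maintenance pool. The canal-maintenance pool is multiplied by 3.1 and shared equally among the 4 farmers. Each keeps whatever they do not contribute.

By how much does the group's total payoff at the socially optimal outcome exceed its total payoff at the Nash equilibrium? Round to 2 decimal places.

462.00 labor-hours

Each contributed unit returns 3.1/4 = 0.7750 to its contributor — below 1 — so contributing 0 is dominant for every player. At the Nash equilibrium everyone keeps their 55, and the group total is 4 × 55 = 220.
Each contributed unit returns 3.100 to the group as a whole (0.7750 to each of 4 players), which exceeds 1, so the social optimum is full contribution: group total = 3.100 × 220 = 682.00.
Efficiency loss = 682.00 − 220 = 462.00.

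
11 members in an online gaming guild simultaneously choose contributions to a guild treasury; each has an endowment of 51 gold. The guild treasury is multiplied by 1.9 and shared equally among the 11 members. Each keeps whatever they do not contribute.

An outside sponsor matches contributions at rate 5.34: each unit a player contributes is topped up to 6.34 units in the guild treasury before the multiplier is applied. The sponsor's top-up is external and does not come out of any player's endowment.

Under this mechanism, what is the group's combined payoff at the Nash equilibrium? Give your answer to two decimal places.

Under the mechanism each unit contributed yields 1.9 × 6.34 / 11 = 1.0951 back to its contributor per unit of net cost, which exceeds 1, making full contribution the dominant choice for everyone.
At the Nash equilibrium everyone contributes 51. Group total payoff = 1.9 × 6.34 × 561 = 6757.81.

6757.81 gold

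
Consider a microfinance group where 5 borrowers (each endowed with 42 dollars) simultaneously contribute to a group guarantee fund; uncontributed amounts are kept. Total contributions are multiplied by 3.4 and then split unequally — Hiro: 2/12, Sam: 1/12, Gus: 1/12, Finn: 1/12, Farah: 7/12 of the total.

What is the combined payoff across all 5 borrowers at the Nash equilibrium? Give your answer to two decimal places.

310.80 dollars

Player j's private return per contributed unit is 3.4 × (j's share). Contributing is weakly dominant for j when that share is at least 1/3.4 = 0.2941, and contributing 0 is dominant otherwise.
The only share above 0.2941 is Farah's 7/12, contributing 42; the remaining 4 contribute 0. Total contributed: 42.
The group guarantee fund pays out 3.4 × 42 = 142.80 in total (split across the unequal shares, but the aggregate is all that matters for the group sum).
The 4 free-riders keep 42 each, adding 168. Group total = 168 + 142.80 = 310.80.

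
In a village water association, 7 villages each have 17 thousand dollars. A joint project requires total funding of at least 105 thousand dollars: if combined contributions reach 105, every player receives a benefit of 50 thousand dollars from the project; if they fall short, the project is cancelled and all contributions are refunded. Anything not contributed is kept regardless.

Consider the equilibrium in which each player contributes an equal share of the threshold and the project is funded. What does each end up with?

Equal share of the threshold: 105/7 = 15.
At this profile no one gains by cutting their contribution: any cut drops the total below 105, the project is cancelled, contributions are refunded, and the deviator ends with 17, which is less than 17 − 15 + 50 = 52. Contributing more than 15 just wastes the excess. So contributing exactly 15 is a best response.
Each player's payoff: 17 − 15 + 50 = 52.

52 thousand dollars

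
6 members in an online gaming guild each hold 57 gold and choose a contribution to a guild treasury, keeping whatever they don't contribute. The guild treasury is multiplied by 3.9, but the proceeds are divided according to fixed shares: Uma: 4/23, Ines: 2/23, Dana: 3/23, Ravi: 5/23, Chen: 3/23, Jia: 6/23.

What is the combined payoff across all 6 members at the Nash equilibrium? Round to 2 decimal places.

507.30 gold

A player with share s gets back 3.9·s per unit contributed, so full contribution is dominant for anyone with s > 1/3.9 = 0.2564 and zero contribution is dominant for anyone below.
Jia alone (share 6/23) is above the threshold, contributing 57; the remaining 5 contribute 0. Total contributed: 57.
The guild treasury pays out 3.9 × 57 = 222.30 in total (split across the unequal shares, but the aggregate is all that matters for the group sum).
The 5 free-riders keep 57 each, adding 285. Group total = 285 + 222.30 = 507.30.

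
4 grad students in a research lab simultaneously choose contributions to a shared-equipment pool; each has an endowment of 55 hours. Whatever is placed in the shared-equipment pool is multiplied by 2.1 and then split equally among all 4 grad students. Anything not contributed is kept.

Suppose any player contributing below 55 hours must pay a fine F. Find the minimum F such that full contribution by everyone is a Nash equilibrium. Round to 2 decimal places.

26.13 hours

Given the others contribute fully, the best deviation is to contribute 0 (any partial contribution still incurs the fine and gives up units whose private return 0.5250 is below 1).
Deviating from 55 to 0 saves 55 hours but forfeits the deviator's share of the drop in the shared-equipment pool: 2.1/4 × 55 = 28.87.
So the deviation gain is 55 − 28.87 = 26.13, and the fine must be at least 26.13 hours to wipe it out.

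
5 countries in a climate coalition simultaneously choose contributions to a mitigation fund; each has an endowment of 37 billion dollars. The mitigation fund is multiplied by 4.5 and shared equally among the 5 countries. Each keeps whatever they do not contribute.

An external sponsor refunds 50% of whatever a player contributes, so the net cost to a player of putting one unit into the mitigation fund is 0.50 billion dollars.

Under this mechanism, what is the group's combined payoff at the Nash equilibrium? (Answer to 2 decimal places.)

The effective private return per unit is now (4.5/5) / 0.50 = 1.8000 > 1, so every player's dominant strategy flips to full contribution.
So the Nash equilibrium is full contribution by all 5; the group earns 5 × (37 × 0.50 + 4.5 × 37) = 925.00.

925.00 billion dollars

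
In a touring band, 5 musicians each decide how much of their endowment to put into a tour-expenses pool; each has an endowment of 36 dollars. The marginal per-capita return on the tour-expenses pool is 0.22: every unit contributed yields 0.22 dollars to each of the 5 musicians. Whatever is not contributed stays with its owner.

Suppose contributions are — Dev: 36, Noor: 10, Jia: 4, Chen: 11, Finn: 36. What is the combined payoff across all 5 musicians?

189.70 dollars

Total contributed: 36 + 10 + 4 + 11 + 36 = 97; total kept: 5 × 36 − 97 = 83.
The tour-expenses pool pays out 0.22 × 5 × 97 = 106.70 in aggregate.
Group total = 83 + 106.70 = 189.70.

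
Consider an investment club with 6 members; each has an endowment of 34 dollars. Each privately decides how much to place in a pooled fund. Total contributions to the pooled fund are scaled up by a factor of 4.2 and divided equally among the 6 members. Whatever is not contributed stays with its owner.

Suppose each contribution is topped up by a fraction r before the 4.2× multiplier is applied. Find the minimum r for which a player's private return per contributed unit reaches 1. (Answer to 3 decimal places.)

With matching at rate r, one contributed unit becomes (1 + r) in the pooled fund and returns 4.2 × (1 + r) / 6 to the contributor.
Setting this equal to 1: 1 + r = 6/4.2 = 1.4286.
So the minimum matching rate is r = 1.4286 − 1 = 0.429.

0.429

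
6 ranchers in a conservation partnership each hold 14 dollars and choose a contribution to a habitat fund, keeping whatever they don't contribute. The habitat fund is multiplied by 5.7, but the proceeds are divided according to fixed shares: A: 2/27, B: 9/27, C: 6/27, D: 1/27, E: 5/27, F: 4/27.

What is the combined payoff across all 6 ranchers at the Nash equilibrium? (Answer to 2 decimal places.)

For player j, contributing a unit is worthwhile iff 5.7 × (j's share) ≥ 1, i.e. iff j's share is at least 0.1754.
The shares above 0.1754 belong to B, C and E, contributing 14 each; the remaining 3 contribute 0. Total contributed: 42.
The habitat fund pays out 5.7 × 42 = 239.40 in total (split across the unequal shares, but the aggregate is all that matters for the group sum).
The 3 free-riders keep 14 each, adding 42. Group total = 42 + 239.40 = 281.40.

281.40 dollars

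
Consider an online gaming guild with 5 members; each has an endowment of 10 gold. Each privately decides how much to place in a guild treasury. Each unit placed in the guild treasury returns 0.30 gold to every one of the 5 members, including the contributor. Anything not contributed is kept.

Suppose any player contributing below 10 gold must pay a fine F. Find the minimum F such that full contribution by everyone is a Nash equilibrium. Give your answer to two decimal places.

7.00 gold

Given the others contribute fully, the best deviation is to contribute 0 (any partial contribution still incurs the fine and gives up units whose private return 0.30 is below 1).
Deviating from 10 to 0 saves 10 gold but forfeits the deviator's share of the drop in the guild treasury: 0.30 × 10 = 3.00.
So the deviation gain is 10 − 3.00 = 7.00, and the fine must be at least 7.00 gold to wipe it out.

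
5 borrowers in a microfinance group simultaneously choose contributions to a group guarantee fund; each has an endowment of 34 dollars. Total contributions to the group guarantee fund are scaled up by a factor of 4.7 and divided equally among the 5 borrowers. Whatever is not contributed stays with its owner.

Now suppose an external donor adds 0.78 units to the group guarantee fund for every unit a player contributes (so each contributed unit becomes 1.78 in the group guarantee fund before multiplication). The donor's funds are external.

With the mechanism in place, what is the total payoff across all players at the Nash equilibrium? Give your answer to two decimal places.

The effective private return per unit is now 4.7 × 1.78 / 5 = 1.6732 > 1, so every player's dominant strategy flips to full contribution.
So the Nash equilibrium is full contribution by all 5; the group earns 4.7 × 1.78 × 170 = 1422.22.

1422.22 dollars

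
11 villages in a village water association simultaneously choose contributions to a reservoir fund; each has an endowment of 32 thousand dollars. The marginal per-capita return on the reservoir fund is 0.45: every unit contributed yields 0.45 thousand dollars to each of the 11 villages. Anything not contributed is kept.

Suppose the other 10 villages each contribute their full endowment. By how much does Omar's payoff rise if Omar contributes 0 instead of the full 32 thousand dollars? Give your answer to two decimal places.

17.60 thousand dollars

Switching from a contribution of 32 to 0 lets Omar keep an extra 32 thousand dollars, but lowers the reservoir fund by 32, which costs Omar their own share of that drop: 0.45 × 32 = 14.40.
Net gain = 32 − 14.40 = 17.60. The private return per contributed unit (0.45) is below 1, so free-riding is indeed the best response regardless of what the others do.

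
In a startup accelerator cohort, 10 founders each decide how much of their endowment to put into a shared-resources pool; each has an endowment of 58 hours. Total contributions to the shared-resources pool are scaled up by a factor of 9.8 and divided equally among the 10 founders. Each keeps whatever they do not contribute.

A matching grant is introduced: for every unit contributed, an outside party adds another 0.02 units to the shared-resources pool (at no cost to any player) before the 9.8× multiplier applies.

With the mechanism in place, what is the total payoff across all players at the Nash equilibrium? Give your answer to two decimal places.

580.00 hours

With the mechanism, a contributed unit returns 9.8 × 1.02 / 10 = 0.9996 per unit of net cost — still below 1 — so contributing 0 remains dominant for every player.
At the Nash equilibrium no one contributes; group total payoff = 10 × 58 = 580.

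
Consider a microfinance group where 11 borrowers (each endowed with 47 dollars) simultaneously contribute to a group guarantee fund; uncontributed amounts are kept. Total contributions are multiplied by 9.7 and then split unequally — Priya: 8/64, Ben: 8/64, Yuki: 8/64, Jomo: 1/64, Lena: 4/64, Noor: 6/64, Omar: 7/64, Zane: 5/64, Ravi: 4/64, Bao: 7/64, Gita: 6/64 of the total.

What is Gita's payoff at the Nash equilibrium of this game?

260.70 dollars

A player with share s gets back 9.7·s per unit contributed, so full contribution is dominant for anyone with s > 1/9.7 = 0.1031 and zero contribution is dominant for anyone below.
The shares above 0.1031 belong to Priya, Ben, Yuki, Omar and Bao, contributing 47 each; the remaining 6 contribute 0. Total contributed: 235.
Gita keeps 47 and receives 9.7 × 235 × 6/64 = 213.70 from the group guarantee fund, for a payoff of 260.70.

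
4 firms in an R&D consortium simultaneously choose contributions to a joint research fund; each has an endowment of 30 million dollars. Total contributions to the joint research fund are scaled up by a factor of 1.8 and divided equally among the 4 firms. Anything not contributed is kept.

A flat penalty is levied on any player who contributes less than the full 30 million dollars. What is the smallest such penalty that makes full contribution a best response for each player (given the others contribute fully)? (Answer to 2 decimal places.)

16.50 million dollars

Given the others contribute fully, the best deviation is to contribute 0 (any partial contribution still incurs the fine and gives up units whose private return 0.4500 is below 1).
Deviating from 30 to 0 saves 30 million dollars but forfeits the deviator's share of the drop in the joint research fund: 1.8/4 × 30 = 13.50.
So the deviation gain is 30 − 13.50 = 16.50, and the fine must be at least 16.50 million dollars to wipe it out.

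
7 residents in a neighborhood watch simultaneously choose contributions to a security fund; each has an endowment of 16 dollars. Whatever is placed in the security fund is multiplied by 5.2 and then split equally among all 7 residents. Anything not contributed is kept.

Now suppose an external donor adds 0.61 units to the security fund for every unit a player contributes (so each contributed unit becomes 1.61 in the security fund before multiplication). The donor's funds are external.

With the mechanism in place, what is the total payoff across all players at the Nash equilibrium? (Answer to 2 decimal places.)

With the mechanism, a contributed unit returns 5.2 × 1.61 / 7 = 1.1960 per unit of net cost to the contributor — now above 1 — so contributing fully is weakly dominant for every player.
So the Nash equilibrium is full contribution by all 7; the group earns 5.2 × 1.61 × 112 = 937.66.

937.66 dollars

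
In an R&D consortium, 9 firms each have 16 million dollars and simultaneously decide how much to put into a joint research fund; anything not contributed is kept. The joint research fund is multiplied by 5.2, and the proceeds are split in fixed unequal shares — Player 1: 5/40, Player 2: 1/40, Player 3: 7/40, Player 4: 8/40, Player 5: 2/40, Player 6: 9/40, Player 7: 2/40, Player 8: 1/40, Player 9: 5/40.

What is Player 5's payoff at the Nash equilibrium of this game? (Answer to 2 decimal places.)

24.32 million dollars

Player j's private return per contributed unit is 5.2 × (j's share). Contributing is weakly dominant for j when that share is at least 1/5.2 = 0.1923, and contributing 0 is dominant otherwise.
Player 4 and Player 6 are above the threshold, contributing 16 each; the remaining 7 contribute 0. Total contributed: 32.
Player 5 keeps 16 and receives 5.2 × 32 × 2/40 = 8.32 from the joint research fund, for a payoff of 24.32.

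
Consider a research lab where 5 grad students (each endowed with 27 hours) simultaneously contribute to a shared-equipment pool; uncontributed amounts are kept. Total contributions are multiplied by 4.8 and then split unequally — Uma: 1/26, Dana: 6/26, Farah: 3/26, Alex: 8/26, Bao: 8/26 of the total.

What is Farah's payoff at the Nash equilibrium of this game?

Each unit j contributes comes back to j as 4.8 × (j's share), so j prefers to contribute only if that share exceeds 1/4.8 = 0.2083; otherwise keeping the unit dominates.
Dana, Alex and Bao are above the threshold, contributing 27 each; the remaining 2 contribute 0. Total contributed: 81.
Farah keeps 27 and receives 4.8 × 81 × 3/26 = 44.86 from the shared-equipment pool, for a payoff of 71.86.

71.86 hours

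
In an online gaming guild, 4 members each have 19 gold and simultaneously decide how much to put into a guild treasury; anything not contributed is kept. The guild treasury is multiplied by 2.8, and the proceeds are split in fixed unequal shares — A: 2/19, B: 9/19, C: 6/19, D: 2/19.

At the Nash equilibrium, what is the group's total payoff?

110.20 gold

Player j's private return per contributed unit is 2.8 × (j's share). Contributing is weakly dominant for j when that share is at least 1/2.8 = 0.3571, and contributing 0 is dominant otherwise.
The only share above 0.3571 is B's 9/19, contributing 19; the remaining 3 contribute 0. Total contributed: 19.
The guild treasury pays out 2.8 × 19 = 53.20 in total (split across the unequal shares, but the aggregate is all that matters for the group sum).
The 3 free-riders keep 19 each, adding 57. Group total = 57 + 53.20 = 110.20.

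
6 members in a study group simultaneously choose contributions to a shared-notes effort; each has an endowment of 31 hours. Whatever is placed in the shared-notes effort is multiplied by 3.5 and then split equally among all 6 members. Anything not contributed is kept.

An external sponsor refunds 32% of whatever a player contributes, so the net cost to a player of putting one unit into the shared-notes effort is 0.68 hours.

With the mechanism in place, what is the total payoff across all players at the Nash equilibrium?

186.00 hours

The effective private return is (3.5/6) / 0.68 = 0.8578, which is still under 1, so the mechanism doesn't change anyone's dominant strategy: zero contribution.
At the Nash equilibrium no one contributes; group total payoff = 6 × 31 = 186.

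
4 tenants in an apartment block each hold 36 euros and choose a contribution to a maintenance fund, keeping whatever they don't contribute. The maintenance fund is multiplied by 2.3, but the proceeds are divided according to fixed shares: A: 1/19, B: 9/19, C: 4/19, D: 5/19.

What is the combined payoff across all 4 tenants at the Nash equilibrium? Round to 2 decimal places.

190.80 euros

A player with share s gets back 2.3·s per unit contributed, so full contribution is dominant for anyone with s > 1/2.3 = 0.4348 and zero contribution is dominant for anyone below.
Only B (9/19) clears that bar, contributing 36; the remaining 3 contribute 0. Total contributed: 36.
The maintenance fund pays out 2.3 × 36 = 82.80 in total (split across the unequal shares, but the aggregate is all that matters for the group sum).
The 3 free-riders keep 36 each, adding 108. Group total = 108 + 82.80 = 190.80.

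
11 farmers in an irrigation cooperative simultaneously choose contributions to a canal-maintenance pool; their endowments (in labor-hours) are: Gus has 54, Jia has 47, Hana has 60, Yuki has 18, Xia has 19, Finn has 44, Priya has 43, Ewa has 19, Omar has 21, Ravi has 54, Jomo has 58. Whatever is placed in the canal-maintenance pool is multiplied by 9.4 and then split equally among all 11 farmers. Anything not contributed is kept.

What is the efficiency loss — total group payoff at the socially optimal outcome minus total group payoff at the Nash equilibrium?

The private return per contributed unit is 9.4/11 = 0.8545 < 1 for every player regardless of endowment, so the Nash equilibrium is zero contribution and the group total is Σ E_j = 54 + 47 + 60 + 18 + 19 + 44 + 43 + 19 + 21 + 54 + 58 = 437.
Each contributed unit returns 9.400 to the group, so the social optimum is full contribution by everyone: group total = 9.400 × 437 = 4107.80.
Efficiency loss = (9.400 − 1) × 437 = 3670.80.

3670.80 labor-hours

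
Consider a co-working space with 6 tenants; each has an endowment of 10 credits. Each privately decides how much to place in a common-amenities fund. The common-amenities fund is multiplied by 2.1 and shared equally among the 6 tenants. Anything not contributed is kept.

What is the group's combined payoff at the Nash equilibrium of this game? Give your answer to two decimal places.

60.00 credits

Each contributed unit returns 2.1/6 = 0.3500 to its contributor — below 1 — so contributing 0 is dominant for every player. At the Nash equilibrium everyone keeps their 10, and the group total is 6 × 10 = 60.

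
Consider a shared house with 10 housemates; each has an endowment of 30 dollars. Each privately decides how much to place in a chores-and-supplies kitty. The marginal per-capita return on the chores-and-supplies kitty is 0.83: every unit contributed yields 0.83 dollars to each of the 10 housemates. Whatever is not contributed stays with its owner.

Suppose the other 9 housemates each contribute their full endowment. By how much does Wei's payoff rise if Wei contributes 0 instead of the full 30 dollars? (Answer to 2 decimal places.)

5.10 dollars

Switching from a contribution of 30 to 0 lets Wei keep an extra 30 dollars, but lowers the chores-and-supplies kitty by 30, which costs Wei their own share of that drop: 0.83 × 30 = 24.90.
Net gain = 30 − 24.90 = 5.10. The private return per contributed unit (0.83) is below 1, so free-riding is indeed the best response regardless of what the others do.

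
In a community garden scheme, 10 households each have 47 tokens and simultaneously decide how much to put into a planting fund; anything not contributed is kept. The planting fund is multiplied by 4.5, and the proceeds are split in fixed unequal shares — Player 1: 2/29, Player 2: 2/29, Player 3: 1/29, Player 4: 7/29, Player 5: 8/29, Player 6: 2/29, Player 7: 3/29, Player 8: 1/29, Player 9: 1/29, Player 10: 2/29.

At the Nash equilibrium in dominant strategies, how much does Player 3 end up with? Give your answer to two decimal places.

61.59 tokens

Player j's private return per contributed unit is 4.5 × (j's share). Contributing is weakly dominant for j when that share is at least 1/4.5 = 0.2222, and contributing 0 is dominant otherwise.
Player 4 and Player 5 clear that bar, contributing 47 each; the remaining 8 contribute 0. Total contributed: 94.
Player 3 keeps 47 and receives 4.5 × 94 × 1/29 = 14.59 from the planting fund, for a payoff of 61.59.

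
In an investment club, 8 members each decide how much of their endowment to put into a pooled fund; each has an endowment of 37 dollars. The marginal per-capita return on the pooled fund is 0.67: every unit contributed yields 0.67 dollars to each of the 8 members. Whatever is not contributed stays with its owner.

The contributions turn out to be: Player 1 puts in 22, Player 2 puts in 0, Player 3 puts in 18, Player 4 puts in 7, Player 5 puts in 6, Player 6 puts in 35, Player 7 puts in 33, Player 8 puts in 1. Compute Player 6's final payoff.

83.74 dollars

Total contributed: 22 + 0 + 18 + 7 + 6 + 35 + 33 + 1 = 122.
Each receives 0.67 × 122 = 81.74 from the pooled fund.
Player 6 keeps 37 − 35 = 2, so Player 6's payoff is 2 + 81.74 = 83.74.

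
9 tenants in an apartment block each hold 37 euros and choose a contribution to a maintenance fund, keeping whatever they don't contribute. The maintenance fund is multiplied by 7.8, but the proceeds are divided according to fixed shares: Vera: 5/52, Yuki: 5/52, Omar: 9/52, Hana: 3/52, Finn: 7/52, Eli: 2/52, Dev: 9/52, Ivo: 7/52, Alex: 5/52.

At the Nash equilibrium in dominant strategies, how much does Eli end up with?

For player j, contributing a unit is worthwhile iff 7.8 × (j's share) ≥ 1, i.e. iff j's share is at least 0.1282.
Omar, Finn, Dev and Ivo clear that bar, contributing 37 each; the remaining 5 contribute 0. Total contributed: 148.
Eli keeps 37 and receives 7.8 × 148 × 2/52 = 44.40 from the maintenance fund, for a payoff of 81.40.

81.40 euros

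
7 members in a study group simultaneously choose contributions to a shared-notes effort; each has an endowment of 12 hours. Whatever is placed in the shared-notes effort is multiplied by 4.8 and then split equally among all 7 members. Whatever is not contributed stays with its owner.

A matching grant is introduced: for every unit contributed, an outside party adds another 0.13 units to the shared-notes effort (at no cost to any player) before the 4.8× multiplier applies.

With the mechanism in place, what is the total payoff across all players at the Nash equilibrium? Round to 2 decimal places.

The effective private return is 4.8 × 1.13 / 7 = 0.7749, which is still under 1, so the mechanism doesn't change anyone's dominant strategy: zero contribution.
At the Nash equilibrium no one contributes; group total payoff = 7 × 12 = 84.

84.00 hours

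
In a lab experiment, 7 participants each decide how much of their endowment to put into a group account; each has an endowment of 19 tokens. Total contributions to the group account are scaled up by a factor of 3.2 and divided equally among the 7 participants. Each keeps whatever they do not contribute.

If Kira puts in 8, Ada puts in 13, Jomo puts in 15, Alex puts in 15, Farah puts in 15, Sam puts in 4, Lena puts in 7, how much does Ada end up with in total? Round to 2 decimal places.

41.20 tokens

Total contributed: 8 + 13 + 15 + 15 + 15 + 4 + 7 = 77.
Each receives 3.2 × 77 / 7 = 35.20 from the group account.
Ada keeps 19 − 13 = 6, so Ada's payoff is 6 + 35.20 = 41.20.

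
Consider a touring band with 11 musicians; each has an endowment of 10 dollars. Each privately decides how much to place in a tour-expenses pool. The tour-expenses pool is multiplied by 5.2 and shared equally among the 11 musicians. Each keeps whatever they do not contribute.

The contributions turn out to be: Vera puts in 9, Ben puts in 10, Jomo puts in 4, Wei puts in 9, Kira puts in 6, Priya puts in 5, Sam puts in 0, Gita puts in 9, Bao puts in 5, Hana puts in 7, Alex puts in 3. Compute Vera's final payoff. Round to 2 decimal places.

Total contributed: 9 + 10 + 4 + 9 + 6 + 5 + 0 + 9 + 5 + 7 + 3 = 67.
Each receives 5.2 × 67 / 11 = 31.67 from the tour-expenses pool.
Vera keeps 10 − 9 = 1, so Vera's payoff is 1 + 31.67 = 32.67.

32.67 dollars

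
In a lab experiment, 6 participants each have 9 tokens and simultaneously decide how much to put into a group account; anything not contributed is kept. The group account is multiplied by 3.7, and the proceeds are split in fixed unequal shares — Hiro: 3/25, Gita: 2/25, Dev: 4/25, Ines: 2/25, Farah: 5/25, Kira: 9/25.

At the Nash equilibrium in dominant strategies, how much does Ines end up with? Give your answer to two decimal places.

A player with share s gets back 3.7·s per unit contributed, so full contribution is dominant for anyone with s > 1/3.7 = 0.2703 and zero contribution is dominant for anyone below.
Only Kira (9/25) clears that bar, contributing 9; the remaining 5 contribute 0. Total contributed: 9.
Ines keeps 9 and receives 3.7 × 9 × 2/25 = 2.66 from the group account, for a payoff of 11.66.

11.66 tokens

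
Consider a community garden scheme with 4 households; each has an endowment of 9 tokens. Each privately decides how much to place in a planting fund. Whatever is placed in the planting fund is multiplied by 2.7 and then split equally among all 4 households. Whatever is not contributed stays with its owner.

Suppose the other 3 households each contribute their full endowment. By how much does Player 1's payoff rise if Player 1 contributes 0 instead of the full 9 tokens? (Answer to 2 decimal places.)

Switching from a contribution of 9 to 0 lets Player 1 keep an extra 9 tokens, but lowers the planting fund by 9, which costs Player 1 their own share of that drop: 2.7/4 × 9 = 6.07.
Net gain = 9 − 6.07 = 2.93. The private return per contributed unit (0.6750) is below 1, so free-riding is indeed the best response regardless of what the others do.

2.93 tokens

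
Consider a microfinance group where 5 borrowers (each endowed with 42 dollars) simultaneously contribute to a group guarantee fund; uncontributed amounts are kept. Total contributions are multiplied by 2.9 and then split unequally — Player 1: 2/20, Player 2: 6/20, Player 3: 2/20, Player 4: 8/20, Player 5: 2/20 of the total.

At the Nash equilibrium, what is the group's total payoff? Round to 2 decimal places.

A player with share s gets back 2.9·s per unit contributed, so full contribution is dominant for anyone with s > 1/2.9 = 0.3448 and zero contribution is dominant for anyone below.
The only share above 0.3448 is Player 4's 8/20, contributing 42; the remaining 4 contribute 0. Total contributed: 42.
The group guarantee fund pays out 2.9 × 42 = 121.80 in total (split across the unequal shares, but the aggregate is all that matters for the group sum).
The 4 free-riders keep 42 each, adding 168. Group total = 168 + 121.80 = 289.80.

289.80 dollars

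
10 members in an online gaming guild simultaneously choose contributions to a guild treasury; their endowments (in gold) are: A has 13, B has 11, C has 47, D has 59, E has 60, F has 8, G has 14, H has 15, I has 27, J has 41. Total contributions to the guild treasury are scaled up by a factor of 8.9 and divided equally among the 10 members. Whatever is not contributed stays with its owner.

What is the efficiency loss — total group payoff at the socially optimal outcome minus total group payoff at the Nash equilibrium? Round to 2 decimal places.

2330.50 gold

The private return per contributed unit is 8.9/10 = 0.8900 < 1 for every player regardless of endowment, so the Nash equilibrium is zero contribution and the group total is Σ E_j = 13 + 11 + 47 + 59 + 60 + 8 + 14 + 15 + 27 + 41 = 295.
Each contributed unit returns 8.900 to the group, so the social optimum is full contribution by everyone: group total = 8.900 × 295 = 2625.50.
Efficiency loss = (8.900 − 1) × 295 = 2330.50.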